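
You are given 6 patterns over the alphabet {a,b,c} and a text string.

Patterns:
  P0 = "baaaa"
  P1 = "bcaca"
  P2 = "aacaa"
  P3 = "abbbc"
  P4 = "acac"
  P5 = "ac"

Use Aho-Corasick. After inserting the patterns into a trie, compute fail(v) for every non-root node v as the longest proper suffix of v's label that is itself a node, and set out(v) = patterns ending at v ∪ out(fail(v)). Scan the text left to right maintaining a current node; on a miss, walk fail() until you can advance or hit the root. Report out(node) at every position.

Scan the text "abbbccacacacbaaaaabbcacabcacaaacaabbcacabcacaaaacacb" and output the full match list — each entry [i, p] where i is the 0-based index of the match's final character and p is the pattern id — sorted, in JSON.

Build:
Trie (insert patterns):
  0='ε' goto a→10 b→1
  1='b' goto a→2 c→6
  2='ba' goto a→3
  3='baa' goto a→4
  4='baaa' goto a→5
  5='baaaa' goto ·  ←P0
  6='bc' goto a→7
  7='bca' goto c→8
  8='bcac' goto a→9
  9='bcaca' goto ·  ←P1
  10='a' goto a→11 b→15 c→19
  11='aa' goto c→12
  12='aac' goto a→13
  13='aaca' goto a→14
  14='aacaa' goto ·  ←P2
  15='ab' goto b→16
  16='abb' goto b→17
  17='abbb' goto c→18
  18='abbbc' goto ·  ←P3
  19='ac' goto a→20  ←P5
  20='aca' goto c→21
  21='acac' goto ·  ←P4

BFS fail/out derivation:
  fail(1) 'b': from fail(0)=0 chase 'b': 0 ⇒ 0;  out=∅∪out(0)=∅
  fail(10) 'a': from fail(0)=0 chase 'a': 0 ⇒ 0;  out=∅∪out(0)=∅
  fail(2) 'ba': from fail(1)=0 chase 'a': 0 ⇒ 10;  out=∅∪out(10)=∅
  fail(6) 'bc': from fail(1)=0 chase 'c': 0 ⇒ 0;  out=∅∪out(0)=∅
  fail(11) 'aa': from fail(10)=0 chase 'a': 0 ⇒ 10;  out=∅∪out(10)=∅
  fail(15) 'ab': from fail(10)=0 chase 'b': 0 ⇒ 1;  out=∅∪out(1)=∅
  fail(19) 'ac': from fail(10)=0 chase 'c': 0 ⇒ 0;  out={5}∪out(0)={5}
  fail(3) 'baa': from fail(2)=10 chase 'a': 10 ⇒ 11;  out=∅∪out(11)=∅
  fail(7) 'bca': from fail(6)=0 chase 'a': 0 ⇒ 10;  out=∅∪out(10)=∅
  fail(12) 'aac': from fail(11)=10 chase 'c': 10 ⇒ 19;  out=∅∪out(19)={5}
  fail(16) 'abb': from fail(15)=1 chase 'b': 1→0 ⇒ 1;  out=∅∪out(1)=∅
  fail(20) 'aca': from fail(19)=0 chase 'a': 0 ⇒ 10;  out=∅∪out(10)=∅
  fail(4) 'baaa': from fail(3)=11 chase 'a': 11→10 ⇒ 11;  out=∅∪out(11)=∅
  fail(8) 'bcac': from fail(7)=10 chase 'c': 10 ⇒ 19;  out=∅∪out(19)={5}
  fail(13) 'aaca': from fail(12)=19 chase 'a': 19 ⇒ 20;  out=∅∪out(20)=∅
  fail(17) 'abbb': from fail(16)=1 chase 'b': 1→0 ⇒ 1;  out=∅∪out(1)=∅
  fail(21) 'acac': from fail(20)=10 chase 'c': 10 ⇒ 19;  out={4}∪out(19)={4,5}
  fail(5) 'baaaa': from fail(4)=11 chase 'a': 11→10 ⇒ 11;  out={0}∪out(11)={0}
  fail(9) 'bcaca': from fail(8)=19 chase 'a': 19 ⇒ 20;  out={1}∪out(20)={1}
  fail(14) 'aacaa': from fail(13)=20 chase 'a': 20→10 ⇒ 11;  out={2}∪out(11)={2}
  fail(18) 'abbbc': from fail(17)=1 chase 'c': 1 ⇒ 6;  out={3}∪out(6)={3}

Scan:
[0] read 'a'  n0⇒n10
[1] read 'b'  n10⇒n15
[2] read 'b'  n15⇒n16
[3] read 'b'  n16⇒n17
[4] read 'c'  n17⇒n18  emit P3@[0:4]
[5] read 'c'  n18⇒n0 (fail-walked)
[6] read 'a'  n0⇒n10
[7] read 'c'  n10⇒n19  emit P5@[6:7]
[8] read 'a'  n19⇒n20
[9] read 'c'  n20⇒n21  emit P4@[6:9],P5@[8:9]
[10] read 'a'  n21⇒n20 (fail-walked)
[11] read 'c'  n20⇒n21  emit P4@[8:11],P5@[10:11]
[12] read 'b'  n21⇒n1 (fail-walked)
[13] read 'a'  n1⇒n2
[14] read 'a'  n2⇒n3
[15] read 'a'  n3⇒n4
[16] read 'a'  n4⇒n5  emit P0@[12:16]
[17] read 'a'  n5⇒n11 (fail-walked)
[18] read 'b'  n11⇒n15 (fail-walked)
[19] read 'b'  n15⇒n16
[20] read 'c'  n16⇒n6 (fail-walked)
[21] read 'a'  n6⇒n7
[22] read 'c'  n7⇒n8  emit P5@[21:22]
[23] read 'a'  n8⇒n9  emit P1@[19:23]
[24] read 'b'  n9⇒n15 (fail-walked)
[25] read 'c'  n15⇒n6 (fail-walked)
[26] read 'a'  n6⇒n7
[27] read 'c'  n7⇒n8  emit P5@[26:27]
[28] read 'a'  n8⇒n9  emit P1@[24:28]
[29] read 'a'  n9⇒n11 (fail-walked)
[30] read 'a'  n11⇒n11 (fail-walked)
[31] read 'c'  n11⇒n12  emit P5@[30:31]
[32] read 'a'  n12⇒n13
[33] read 'a'  n13⇒n14  emit P2@[29:33]
[34] read 'b'  n14⇒n15 (fail-walked)
[35] read 'b'  n15⇒n16
[36] read 'c'  n16⇒n6 (fail-walked)
[37] read 'a'  n6⇒n7
[38] read 'c'  n7⇒n8  emit P5@[37:38]
[39] read 'a'  n8⇒n9  emit P1@[35:39]
[40] read 'b'  n9⇒n15 (fail-walked)
[41] read 'c'  n15⇒n6 (fail-walked)
[42] read 'a'  n6⇒n7
[43] read 'c'  n7⇒n8  emit P5@[42:43]
[44] read 'a'  n8⇒n9  emit P1@[40:44]
[45] read 'a'  n9⇒n11 (fail-walked)
[46] read 'a'  n11⇒n11 (fail-walked)
[47] read 'a'  n11⇒n11 (fail-walked)
[48] read 'c'  n11⇒n12  emit P5@[47:48]
[49] read 'a'  n12⇒n13
[50] read 'c'  n13⇒n21 (fail-walked)  emit P4@[47:50],P5@[49:50]
[51] read 'b'  n21⇒n1 (fail-walked)

Matches: [[4,3],[7,5],[9,4],[9,5],[11,4],[11,5],[16,0],[22,5],[23,1],[27,5],[28,1],[31,5],[33,2],[38,5],[39,1],[43,5],[44,1],[48,5],[50,4],[50,5]]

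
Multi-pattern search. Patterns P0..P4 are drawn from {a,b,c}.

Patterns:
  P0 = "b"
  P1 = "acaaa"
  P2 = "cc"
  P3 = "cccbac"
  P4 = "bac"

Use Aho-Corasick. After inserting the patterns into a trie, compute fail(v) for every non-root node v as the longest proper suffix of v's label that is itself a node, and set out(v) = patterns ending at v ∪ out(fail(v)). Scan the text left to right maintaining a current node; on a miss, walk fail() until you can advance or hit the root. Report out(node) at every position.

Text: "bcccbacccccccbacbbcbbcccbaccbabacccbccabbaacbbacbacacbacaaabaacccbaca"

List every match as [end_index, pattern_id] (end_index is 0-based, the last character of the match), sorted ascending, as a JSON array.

Build automaton:
Trie (insert patterns):
  0='ε' goto a→2 b→1 c→7
  1='b' goto a→13  [P0 ends]
  2='a' goto c→3
  3='ac' goto a→4
  4='aca' goto a→5
  5='acaa' goto a→6
  6='acaaa' goto ·  [P1 ends]
  7='c' goto c→8
  8='cc' goto c→9  [P2 ends]
  9='ccc' goto b→10
  10='cccb' goto a→11
  11='cccba' goto c→12
  12='cccbac' goto ·  [P3 ends]
  13='ba' goto c→14
  14='bac' goto ·  [P4 ends]

Failure links (BFS by depth):
  fail(1) 'b': from fail(0)=0 chase 'b': 0 ⇒ 0;  out={0}∪out(0)={0}
  fail(2) 'a': from fail(0)=0 chase 'a': 0 ⇒ 0;  out=∅∪out(0)=∅
  fail(7) 'c': from fail(0)=0 chase 'c': 0 ⇒ 0;  out=∅∪out(0)=∅
  fail(3) 'ac': from fail(2)=0 chase 'c': 0 ⇒ 7;  out=∅∪out(7)=∅
  fail(8) 'cc': from fail(7)=0 chase 'c': 0 ⇒ 7;  out={2}∪out(7)={2}
  fail(13) 'ba': from fail(1)=0 chase 'a': 0 ⇒ 2;  out=∅∪out(2)=∅
  fail(4) 'aca': from fail(3)=7 chase 'a': 7→0 ⇒ 2;  out=∅∪out(2)=∅
  fail(9) 'ccc': from fail(8)=7 chase 'c': 7 ⇒ 8;  out=∅∪out(8)={2}
  fail(14) 'bac': from fail(13)=2 chase 'c': 2 ⇒ 3;  out={4}∪out(3)={4}
  fail(5) 'acaa': from fail(4)=2 chase 'a': 2→0 ⇒ 2;  out=∅∪out(2)=∅
  fail(10) 'cccb': from fail(9)=8 chase 'b': 8→7→0 ⇒ 1;  out=∅∪out(1)={0}
  fail(6) 'acaaa': from fail(5)=2 chase 'a': 2→0 ⇒ 2;  out={1}∪out(2)={1}
  fail(11) 'cccba': from fail(10)=1 chase 'a': 1 ⇒ 13;  out=∅∪out(13)=∅
  fail(12) 'cccbac': from fail(11)=13 chase 'c': 13 ⇒ 14;  out={3}∪out(14)={3,4}

Scan:
[0] read 'b'  n0⇒n1  emit P0@[0:0]
[1] read 'c'  n1⇒n7 (fail-walked)
[2] read 'c'  n7⇒n8  emit P2@[1:2]
[3] read 'c'  n8⇒n9  emit P2@[2:3]
[4] read 'b'  n9⇒n10  emit P0@[4:4]
[5] read 'a'  n10⇒n11
[6] read 'c'  n11⇒n12  emit P3@[1:6],P4@[4:6]
[7] read 'c'  n12⇒n8 (fail-walked)  emit P2@[6:7]
[8] read 'c'  n8⇒n9  emit P2@[7:8]
[9] read 'c'  n9⇒n9 (fail-walked)  emit P2@[8:9]
[10] read 'c'  n9⇒n9 (fail-walked)  emit P2@[9:10]
[11] read 'c'  n9⇒n9 (fail-walked)  emit P2@[10:11]
[12] read 'c'  n9⇒n9 (fail-walked)  emit P2@[11:12]
[13] read 'b'  n9⇒n10  emit P0@[13:13]
[14] read 'a'  n10⇒n11
[15] read 'c'  n11⇒n12  emit P3@[10:15],P4@[13:15]
[16] read 'b'  n12⇒n1 (fail-walked)  emit P0@[16:16]
[17] read 'b'  n1⇒n1 (fail-walked)  emit P0@[17:17]
[18] read 'c'  n1⇒n7 (fail-walked)
[19] read 'b'  n7⇒n1 (fail-walked)  emit P0@[19:19]
[20] read 'b'  n1⇒n1 (fail-walked)  emit P0@[20:20]
[21] read 'c'  n1⇒n7 (fail-walked)
[22] read 'c'  n7⇒n8  emit P2@[21:22]
[23] read 'c'  n8⇒n9  emit P2@[22:23]
[24] read 'b'  n9⇒n10  emit P0@[24:24]
[25] read 'a'  n10⇒n11
[26] read 'c'  n11⇒n12  emit P3@[21:26],P4@[24:26]
[27] read 'c'  n12⇒n8 (fail-walked)  emit P2@[26:27]
[28] read 'b'  n8⇒n1 (fail-walked)  emit P0@[28:28]
[29] read 'a'  n1⇒n13
[30] read 'b'  n13⇒n1 (fail-walked)  emit P0@[30:30]
[31] read 'a'  n1⇒n13
[32] read 'c'  n13⇒n14  emit P4@[30:32]
[33] read 'c'  n14⇒n8 (fail-walked)  emit P2@[32:33]
[34] read 'c'  n8⇒n9  emit P2@[33:34]
[35] read 'b'  n9⇒n10  emit P0@[35:35]
[36] read 'c'  n10⇒n7 (fail-walked)
[37] read 'c'  n7⇒n8  emit P2@[36:37]
[38] read 'a'  n8⇒n2 (fail-walked)
[39] read 'b'  n2⇒n1 (fail-walked)  emit P0@[39:39]
[40] read 'b'  n1⇒n1 (fail-walked)  emit P0@[40:40]
[41] read 'a'  n1⇒n13
[42] read 'a'  n13⇒n2 (fail-walked)
[43] read 'c'  n2⇒n3
[44] read 'b'  n3⇒n1 (fail-walked)  emit P0@[44:44]
[45] read 'b'  n1⇒n1 (fail-walked)  emit P0@[45:45]
[46] read 'a'  n1⇒n13
[47] read 'c'  n13⇒n14  emit P4@[45:47]
[48] read 'b'  n14⇒n1 (fail-walked)  emit P0@[48:48]
[49] read 'a'  n1⇒n13
[50] read 'c'  n13⇒n14  emit P4@[48:50]
[51] read 'a'  n14⇒n4 (fail-walked)
[52] read 'c'  n4⇒n3 (fail-walked)
[53] read 'b'  n3⇒n1 (fail-walked)  emit P0@[53:53]
[54] read 'a'  n1⇒n13
[55] read 'c'  n13⇒n14  emit P4@[53:55]
[56] read 'a'  n14⇒n4 (fail-walked)
[57] read 'a'  n4⇒n5
[58] read 'a'  n5⇒n6  emit P1@[54:58]
[59] read 'b'  n6⇒n1 (fail-walked)  emit P0@[59:59]
[60] read 'a'  n1⇒n13
[61] read 'a'  n13⇒n2 (fail-walked)
[62] read 'c'  n2⇒n3
[63] read 'c'  n3⇒n8 (fail-walked)  emit P2@[62:63]
[64] read 'c'  n8⇒n9  emit P2@[63:64]
[65] read 'b'  n9⇒n10  emit P0@[65:65]
[66] read 'a'  n10⇒n11
[67] read 'c'  n11⇒n12  emit P3@[62:67],P4@[65:67]
[68] read 'a'  n12⇒n4 (fail-walked)

All matches (sorted): [[0,0],[2,2],[3,2],[4,0],[6,3],[6,4],[7,2],[8,2],[9,2],[10,2],[11,2],[12,2],[13,0],[15,3],[15,4],[16,0],[17,0],[19,0],[20,0],[22,2],[23,2],[24,0],[26,3],[26,4],[27,2],[28,0],[30,0],[32,4],[33,2],[34,2],[35,0],[37,2],[39,0],[40,0],[44,0],[45,0],[47,4],[48,0],[50,4],[53,0],[55,4],[58,1],[59,0],[63,2],[64,2],[65,0],[67,3],[67,4]]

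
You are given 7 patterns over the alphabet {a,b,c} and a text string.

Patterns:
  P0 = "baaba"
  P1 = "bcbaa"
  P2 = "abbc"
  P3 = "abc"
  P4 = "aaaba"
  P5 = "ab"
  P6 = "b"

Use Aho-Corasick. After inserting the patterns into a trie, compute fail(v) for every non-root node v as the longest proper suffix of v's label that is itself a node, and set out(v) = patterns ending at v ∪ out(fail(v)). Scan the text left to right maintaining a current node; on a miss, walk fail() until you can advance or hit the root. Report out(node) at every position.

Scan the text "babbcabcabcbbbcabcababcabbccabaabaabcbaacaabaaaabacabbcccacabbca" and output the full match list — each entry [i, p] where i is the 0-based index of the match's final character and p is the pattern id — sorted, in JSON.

Build:
Trie nodes:
  0='ε' goto a→10 b→1
  1='b' goto a→2 c→6  ←P6
  2='ba' goto a→3
  3='baa' goto b→4
  4='baab' goto a→5
  5='baaba' goto ·  ←P0
  6='bc' goto b→7
  7='bcb' goto a→8
  8='bcba' goto a→9
  9='bcbaa' goto ·  ←P1
  10='a' goto a→15 b→11
  11='ab' goto b→12 c→14  ←P5
  12='abb' goto c→13
  13='abbc' goto ·  ←P2
  14='abc' goto ·  ←P3
  15='aa' goto a→16
  16='aaa' goto b→17
  17='aaab' goto a→18
  18='aaaba' goto ·  ←P4

BFS fail/out derivation:
  n1('b'): parent n0 fail=0; on 'b' 0 → fail=0;  out {6}∪∅={6}
  n10('a'): parent n0 fail=0; on 'a' 0 → fail=0;  out ∅∪∅=∅
  n2('ba'): parent n1 fail=0; on 'a' 0 → fail=10;  out ∅∪∅=∅
  n6('bc'): parent n1 fail=0; on 'c' 0 → fail=0;  out ∅∪∅=∅
  n11('ab'): parent n10 fail=0; on 'b' 0 → fail=1;  out {5}∪{6}={5,6}
  n15('aa'): parent n10 fail=0; on 'a' 0 → fail=10;  out ∅∪∅=∅
  n3('baa'): parent n2 fail=10; on 'a' 10 → fail=15;  out ∅∪∅=∅
  n7('bcb'): parent n6 fail=0; on 'b' 0 → fail=1;  out ∅∪{6}={6}
  n12('abb'): parent n11 fail=1; on 'b' 1→0 → fail=1;  out ∅∪{6}={6}
  n14('abc'): parent n11 fail=1; on 'c' 1 → fail=6;  out {3}∪∅={3}
  n16('aaa'): parent n15 fail=10; on 'a' 10 → fail=15;  out ∅∪∅=∅
  n4('baab'): parent n3 fail=15; on 'b' 15→10 → fail=11;  out ∅∪{5,6}={5,6}
  n8('bcba'): parent n7 fail=1; on 'a' 1 → fail=2;  out ∅∪∅=∅
  n13('abbc'): parent n12 fail=1; on 'c' 1 → fail=6;  out {2}∪∅={2}
  n17('aaab'): parent n16 fail=15; on 'b' 15→10 → fail=11;  out ∅∪{5,6}={5,6}
  n5('baaba'): parent n4 fail=11; on 'a' 11→1 → fail=2;  out {0}∪∅={0}
  n9('bcbaa'): parent n8 fail=2; on 'a' 2 → fail=3;  out {1}∪∅={1}
  n18('aaaba'): parent n17 fail=11; on 'a' 11→1 → fail=2;  out {4}∪∅={4}

Run:
i=0 'b': node 0→1  ** P6@[0:0]
i=1 'a': node 1→2
i=2 'b': node 2→11 (via fail)  ** P5@[1:2],P6@[2:2]
i=3 'b': node 11→12  ** P6@[3:3]
i=4 'c': node 12→13  ** P2@[1:4]
i=5 'a': node 13→10 (via fail)
i=6 'b': node 10→11  ** P5@[5:6],P6@[6:6]
i=7 'c': node 11→14  ** P3@[5:7]
i=8 'a': node 14→10 (via fail)
i=9 'b': node 10→11  ** P5@[8:9],P6@[9:9]
i=10 'c': node 11→14  ** P3@[8:10]
i=11 'b': node 14→7 (via fail)  ** P6@[11:11]
i=12 'b': node 7→1 (via fail)  ** P6@[12:12]
i=13 'b': node 1→1 (via fail)  ** P6@[13:13]
i=14 'c': node 1→6
i=15 'a': node 6→10 (via fail)
i=16 'b': node 10→11  ** P5@[15:16],P6@[16:16]
i=17 'c': node 11→14  ** P3@[15:17]
i=18 'a': node 14→10 (via fail)
i=19 'b': node 10→11  ** P5@[18:19],P6@[19:19]
i=20 'a': node 11→2 (via fail)
i=21 'b': node 2→11 (via fail)  ** P5@[20:21],P6@[21:21]
i=22 'c': node 11→14  ** P3@[20:22]
i=23 'a': node 14→10 (via fail)
i=24 'b': node 10→11  ** P5@[23:24],P6@[24:24]
i=25 'b': node 11→12  ** P6@[25:25]
i=26 'c': node 12→13  ** P2@[23:26]
i=27 'c': node 13→0 (via fail)
i=28 'a': node 0→10
i=29 'b': node 10→11  ** P5@[28:29],P6@[29:29]
i=30 'a': node 11→2 (via fail)
i=31 'a': node 2→3
i=32 'b': node 3→4  ** P5@[31:32],P6@[32:32]
i=33 'a': node 4→5  ** P0@[29:33]
i=34 'a': node 5→3 (via fail)
i=35 'b': node 3→4  ** P5@[34:35],P6@[35:35]
i=36 'c': node 4→14 (via fail)  ** P3@[34:36]
i=37 'b': node 14→7 (via fail)  ** P6@[37:37]
i=38 'a': node 7→8
i=39 'a': node 8→9  ** P1@[35:39]
i=40 'c': node 9→0 (via fail)
i=41 'a': node 0→10
i=42 'a': node 10→15
i=43 'b': node 15→11 (via fail)  ** P5@[42:43],P6@[43:43]
i=44 'a': node 11→2 (via fail)
i=45 'a': node 2→3
i=46 'a': node 3→16 (via fail)
i=47 'a': node 16→16 (via fail)
i=48 'b': node 16→17  ** P5@[47:48],P6@[48:48]
i=49 'a': node 17→18  ** P4@[45:49]
i=50 'c': node 18→0 (via fail)
i=51 'a': node 0→10
i=52 'b': node 10→11  ** P5@[51:52],P6@[52:52]
i=53 'b': node 11→12  ** P6@[53:53]
i=54 'c': node 12→13  ** P2@[51:54]
i=55 'c': node 13→0 (via fail)
i=56 'c': node 0→0
i=57 'a': node 0→10
i=58 'c': node 10→0 (via fail)
i=59 'a': node 0→10
i=60 'b': node 10→11  ** P5@[59:60],P6@[60:60]
i=61 'b': node 11→12  ** P6@[61:61]
i=62 'c': node 12→13  ** P2@[59:62]
i=63 'a': node 13→10 (via fail)

All matches (sorted): [[0,6],[2,5],[2,6],[3,6],[4,2],[6,5],[6,6],[7,3],[9,5],[9,6],[10,3],[11,6],[12,6],[13,6],[16,5],[16,6],[17,3],[19,5],[19,6],[21,5],[21,6],[22,3],[24,5],[24,6],[25,6],[26,2],[29,5],[29,6],[32,5],[32,6],[33,0],[35,5],[35,6],[36,3],[37,6],[39,1],[43,5],[43,6],[48,5],[48,6],[49,4],[52,5],[52,6],[53,6],[54,2],[60,5],[60,6],[61,6],[62,2]]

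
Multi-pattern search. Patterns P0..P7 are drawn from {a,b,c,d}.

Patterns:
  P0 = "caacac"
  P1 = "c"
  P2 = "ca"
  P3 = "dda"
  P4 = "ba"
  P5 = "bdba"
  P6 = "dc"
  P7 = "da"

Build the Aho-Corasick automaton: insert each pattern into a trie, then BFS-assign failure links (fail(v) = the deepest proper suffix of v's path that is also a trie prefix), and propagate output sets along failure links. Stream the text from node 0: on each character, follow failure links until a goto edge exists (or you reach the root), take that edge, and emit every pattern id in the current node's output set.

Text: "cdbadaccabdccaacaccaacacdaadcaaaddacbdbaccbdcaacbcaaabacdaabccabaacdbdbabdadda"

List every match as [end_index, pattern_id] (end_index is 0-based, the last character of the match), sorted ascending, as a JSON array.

Build automaton:
Trie (insert patterns):
  0='ε' goto b→10 c→1 d→7
  1='c' goto a→2  ←P1
  2='ca' goto a→3  ←P2
  3='caa' goto c→4
  4='caac' goto a→5
  5='caaca' goto c→6
  6='caacac' goto ·  ←P0
  7='d' goto a→16 c→15 d→8
  8='dd' goto a→9
  9='dda' goto ·  ←P3
  10='b' goto a→11 d→12
  11='ba' goto ·  ←P4
  12='bd' goto b→13
  13='bdb' goto a→14
  14='bdba' goto ·  ←P5
  15='dc' goto ·  ←P6
  16='da' goto ·  ←P7

BFS fail/out derivation:
  fail(1) 'c': from fail(0)=0 chase 'c': 0 ⇒ 0;  out={1}∪out(0)={1}
  fail(7) 'd': from fail(0)=0 chase 'd': 0 ⇒ 0;  out=∅∪out(0)=∅
  fail(10) 'b': from fail(0)=0 chase 'b': 0 ⇒ 0;  out=∅∪out(0)=∅
  fail(2) 'ca': from fail(1)=0 chase 'a': 0 ⇒ 0;  out={2}∪out(0)={2}
  fail(8) 'dd': from fail(7)=0 chase 'd': 0 ⇒ 7;  out=∅∪out(7)=∅
  fail(11) 'ba': from fail(10)=0 chase 'a': 0 ⇒ 0;  out={4}∪out(0)={4}
  fail(12) 'bd': from fail(10)=0 chase 'd': 0 ⇒ 7;  out=∅∪out(7)=∅
  fail(15) 'dc': from fail(7)=0 chase 'c': 0 ⇒ 1;  out={6}∪out(1)={1,6}
  fail(16) 'da': from fail(7)=0 chase 'a': 0 ⇒ 0;  out={7}∪out(0)={7}
  fail(3) 'caa': from fail(2)=0 chase 'a': 0 ⇒ 0;  out=∅∪out(0)=∅
  fail(9) 'dda': from fail(8)=7 chase 'a': 7 ⇒ 16;  out={3}∪out(16)={3,7}
  fail(13) 'bdb': from fail(12)=7 chase 'b': 7→0 ⇒ 10;  out=∅∪out(10)=∅
  fail(4) 'caac': from fail(3)=0 chase 'c': 0 ⇒ 1;  out=∅∪out(1)={1}
  fail(14) 'bdba': from fail(13)=10 chase 'a': 10 ⇒ 11;  out={5}∪out(11)={4,5}
  fail(5) 'caaca': from fail(4)=1 chase 'a': 1 ⇒ 2;  out=∅∪out(2)={2}
  fail(6) 'caacac': from fail(5)=2 chase 'c': 2→0 ⇒ 1;  out={0}∪out(1)={0,1}

Run:
i=0 'c': node 0→1  ** P1@[0:0]
i=1 'd': node 1→7 (fail-walked)
i=2 'b': node 7→10 (fail-walked)
i=3 'a': node 10→11  ** P4@[2:3]
i=4 'd': node 11→7 (fail-walked)
i=5 'a': node 7→16  ** P7@[4:5]
i=6 'c': node 16→1 (fail-walked)  ** P1@[6:6]
i=7 'c': node 1→1 (fail-walked)  ** P1@[7:7]
i=8 'a': node 1→2  ** P2@[7:8]
i=9 'b': node 2→10 (fail-walked)
i=10 'd': node 10→12
i=11 'c': node 12→15 (fail-walked)  ** P1@[11:11],P6@[10:11]
i=12 'c': node 15→1 (fail-walked)  ** P1@[12:12]
i=13 'a': node 1→2  ** P2@[12:13]
i=14 'a': node 2→3
i=15 'c': node 3→4  ** P1@[15:15]
i=16 'a': node 4→5  ** P2@[15:16]
i=17 'c': node 5→6  ** P0@[12:17],P1@[17:17]
i=18 'c': node 6→1 (fail-walked)  ** P1@[18:18]
i=19 'a': node 1→2  ** P2@[18:19]
i=20 'a': node 2→3
i=21 'c': node 3→4  ** P1@[21:21]
i=22 'a': node 4→5  ** P2@[21:22]
i=23 'c': node 5→6  ** P0@[18:23],P1@[23:23]
i=24 'd': node 6→7 (fail-walked)
i=25 'a': node 7→16  ** P7@[24:25]
i=26 'a': node 16→0 (fail-walked)
i=27 'd': node 0→7
i=28 'c': node 7→15  ** P1@[28:28],P6@[27:28]
i=29 'a': node 15→2 (fail-walked)  ** P2@[28:29]
i=30 'a': node 2→3
i=31 'a': node 3→0 (fail-walked)
i=32 'd': node 0→7
i=33 'd': node 7→8
i=34 'a': node 8→9  ** P3@[32:34],P7@[33:34]
i=35 'c': node 9→1 (fail-walked)  ** P1@[35:35]
i=36 'b': node 1→10 (fail-walked)
i=37 'd': node 10→12
i=38 'b': node 12→13
i=39 'a': node 13→14  ** P4@[38:39],P5@[36:39]
i=40 'c': node 14→1 (fail-walked)  ** P1@[40:40]
i=41 'c': node 1→1 (fail-walked)  ** P1@[41:41]
i=42 'b': node 1→10 (fail-walked)
i=43 'd': node 10→12
i=44 'c': node 12→15 (fail-walked)  ** P1@[44:44],P6@[43:44]
i=45 'a': node 15→2 (fail-walked)  ** P2@[44:45]
i=46 'a': node 2→3
i=47 'c': node 3→4  ** P1@[47:47]
i=48 'b': node 4→10 (fail-walked)
i=49 'c': node 10→1 (fail-walked)  ** P1@[49:49]
i=50 'a': node 1→2  ** P2@[49:50]
i=51 'a': node 2→3
i=52 'a': node 3→0 (fail-walked)
i=53 'b': node 0→10
i=54 'a': node 10→11  ** P4@[53:54]
i=55 'c': node 11→1 (fail-walked)  ** P1@[55:55]
i=56 'd': node 1→7 (fail-walked)
i=57 'a': node 7→16  ** P7@[56:57]
i=58 'a': node 16→0 (fail-walked)
i=59 'b': node 0→10
i=60 'c': node 10→1 (fail-walked)  ** P1@[60:60]
i=61 'c': node 1→1 (fail-walked)  ** P1@[61:61]
i=62 'a': node 1→2  ** P2@[61:62]
i=63 'b': node 2→10 (fail-walked)
i=64 'a': node 10→11  ** P4@[63:64]
i=65 'a': node 11→0 (fail-walked)
i=66 'c': node 0→1  ** P1@[66:66]
i=67 'd': node 1→7 (fail-walked)
i=68 'b': node 7→10 (fail-walked)
i=69 'd': node 10→12
i=70 'b': node 12→13
i=71 'a': node 13→14  ** P4@[70:71],P5@[68:71]
i=72 'b': node 14→10 (fail-walked)
i=73 'd': node 10→12
i=74 'a': node 12→16 (fail-walked)  ** P7@[73:74]
i=75 'd': node 16→7 (fail-walked)
i=76 'd': node 7→8
i=77 'a': node 8→9  ** P3@[75:77],P7@[76:77]

All matches (sorted): [[0,1],[3,4],[5,7],[6,1],[7,1],[8,2],[11,1],[11,6],[12,1],[13,2],[15,1],[16,2],[17,0],[17,1],[18,1],[19,2],[21,1],[22,2],[23,0],[23,1],[25,7],[28,1],[28,6],[29,2],[34,3],[34,7],[35,1],[39,4],[39,5],[40,1],[41,1],[44,1],[44,6],[45,2],[47,1],[49,1],[50,2],[54,4],[55,1],[57,7],[60,1],[61,1],[62,2],[64,4],[66,1],[71,4],[71,5],[74,7],[77,3],[77,7]]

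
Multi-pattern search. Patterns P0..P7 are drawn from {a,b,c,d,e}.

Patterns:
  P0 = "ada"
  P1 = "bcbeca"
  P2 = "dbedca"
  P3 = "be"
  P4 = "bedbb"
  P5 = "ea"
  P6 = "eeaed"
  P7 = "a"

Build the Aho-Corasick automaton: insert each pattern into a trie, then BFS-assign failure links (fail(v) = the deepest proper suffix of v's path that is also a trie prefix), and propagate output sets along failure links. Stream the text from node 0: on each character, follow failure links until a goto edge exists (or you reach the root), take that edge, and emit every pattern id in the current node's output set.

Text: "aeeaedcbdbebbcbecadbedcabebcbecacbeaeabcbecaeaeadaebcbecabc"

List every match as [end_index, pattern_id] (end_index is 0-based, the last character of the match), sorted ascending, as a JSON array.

Build automaton:
Trie nodes:
  0='ε' goto a→1 b→4 d→10 e→20
  1='a' goto d→2  ←P7
  2='ad' goto a→3
  3='ada' goto ·  ←P0
  4='b' goto c→5 e→16
  5='bc' goto b→6
  6='bcb' goto e→7
  7='bcbe' goto c→8
  8='bcbec' goto a→9
  9='bcbeca' goto ·  ←P1
  10='d' goto b→11
  11='db' goto e→12
  12='dbe' goto d→13
  13='dbed' goto c→14
  14='dbedc' goto a→15
  15='dbedca' goto ·  ←P2
  16='be' goto d→17  ←P3
  17='bed' goto b→18
  18='bedb' goto b→19
  19='bedbb' goto ·  ←P4
  20='e' goto a→21 e→22
  21='ea' goto ·  ←P5
  22='ee' goto a→23
  23='eea' goto e→24
  24='eeae' goto d→25
  25='eeaed' goto ·  ←P6

BFS fail/out derivation:
  n1('a'): parent n0 fail=0; on 'a' 0 → fail=0;  out {7}∪∅={7}
  n4('b'): parent n0 fail=0; on 'b' 0 → fail=0;  out ∅∪∅=∅
  n10('d'): parent n0 fail=0; on 'd' 0 → fail=0;  out ∅∪∅=∅
  n20('e'): parent n0 fail=0; on 'e' 0 → fail=0;  out ∅∪∅=∅
  n2('ad'): parent n1 fail=0; on 'd' 0 → fail=10;  out ∅∪∅=∅
  n5('bc'): parent n4 fail=0; on 'c' 0 → fail=0;  out ∅∪∅=∅
  n11('db'): parent n10 fail=0; on 'b' 0 → fail=4;  out ∅∪∅=∅
  n16('be'): parent n4 fail=0; on 'e' 0 → fail=20;  out {3}∪∅={3}
  n21('ea'): parent n20 fail=0; on 'a' 0 → fail=1;  out {5}∪{7}={5,7}
  n22('ee'): parent n20 fail=0; on 'e' 0 → fail=20;  out ∅∪∅=∅
  n3('ada'): parent n2 fail=10; on 'a' 10→0 → fail=1;  out {0}∪{7}={0,7}
  n6('bcb'): parent n5 fail=0; on 'b' 0 → fail=4;  out ∅∪∅=∅
  n12('dbe'): parent n11 fail=4; on 'e' 4 → fail=16;  out ∅∪{3}={3}
  n17('bed'): parent n16 fail=20; on 'd' 20→0 → fail=10;  out ∅∪∅=∅
  n23('eea'): parent n22 fail=20; on 'a' 20 → fail=21;  out ∅∪{5,7}={5,7}
  n7('bcbe'): parent n6 fail=4; on 'e' 4 → fail=16;  out ∅∪{3}={3}
  n13('dbed'): parent n12 fail=16; on 'd' 16 → fail=17;  out ∅∪∅=∅
  n18('bedb'): parent n17 fail=10; on 'b' 10 → fail=11;  out ∅∪∅=∅
  n24('eeae'): parent n23 fail=21; on 'e' 21→1→0 → fail=20;  out ∅∪∅=∅
  n8('bcbec'): parent n7 fail=16; on 'c' 16→20→0 → fail=0;  out ∅∪∅=∅
  n14('dbedc'): parent n13 fail=17; on 'c' 17→10→0 → fail=0;  out ∅∪∅=∅
  n19('bedbb'): parent n18 fail=11; on 'b' 11→4→0 → fail=4;  out {4}∪∅={4}
  n25('eeaed'): parent n24 fail=20; on 'd' 20→0 → fail=10;  out {6}∪∅={6}
  n9('bcbeca'): parent n8 fail=0; on 'a' 0 → fail=1;  out {1}∪{7}={1,7}
  n15('dbedca'): parent n14 fail=0; on 'a' 0 → fail=1;  out {2}∪{7}={2,7}

Run:
[0] read 'a'  n0⇒n1  ** P7@[0:0]
[1] read 'e'  n1⇒n20 (via fail)
[2] read 'e'  n20⇒n22
[3] read 'a'  n22⇒n23  ** P5@[2:3],P7@[3:3]
[4] read 'e'  n23⇒n24
[5] read 'd'  n24⇒n25  ** P6@[1:5]
[6] read 'c'  n25⇒n0 (via fail)
[7] read 'b'  n0⇒n4
[8] read 'd'  n4⇒n10 (via fail)
[9] read 'b'  n10⇒n11
[10] read 'e'  n11⇒n12  ** P3@[9:10]
[11] read 'b'  n12⇒n4 (via fail)
[12] read 'b'  n4⇒n4 (via fail)
[13] read 'c'  n4⇒n5
[14] read 'b'  n5⇒n6
[15] read 'e'  n6⇒n7  ** P3@[14:15]
[16] read 'c'  n7⇒n8
[17] read 'a'  n8⇒n9  ** P1@[12:17],P7@[17:17]
[18] read 'd'  n9⇒n2 (via fail)
[19] read 'b'  n2⇒n11 (via fail)
[20] read 'e'  n11⇒n12  ** P3@[19:20]
[21] read 'd'  n12⇒n13
[22] read 'c'  n13⇒n14
[23] read 'a'  n14⇒n15  ** P2@[18:23],P7@[23:23]
[24] read 'b'  n15⇒n4 (via fail)
[25] read 'e'  n4⇒n16  ** P3@[24:25]
[26] read 'b'  n16⇒n4 (via fail)
[27] read 'c'  n4⇒n5
[28] read 'b'  n5⇒n6
[29] read 'e'  n6⇒n7  ** P3@[28:29]
[30] read 'c'  n7⇒n8
[31] read 'a'  n8⇒n9  ** P1@[26:31],P7@[31:31]
[32] read 'c'  n9⇒n0 (via fail)
[33] read 'b'  n0⇒n4
[34] read 'e'  n4⇒n16  ** P3@[33:34]
[35] read 'a'  n16⇒n21 (via fail)  ** P5@[34:35],P7@[35:35]
[36] read 'e'  n21⇒n20 (via fail)
[37] read 'a'  n20⇒n21  ** P5@[36:37],P7@[37:37]
[38] read 'b'  n21⇒n4 (via fail)
[39] read 'c'  n4⇒n5
[40] read 'b'  n5⇒n6
[41] read 'e'  n6⇒n7  ** P3@[40:41]
[42] read 'c'  n7⇒n8
[43] read 'a'  n8⇒n9  ** P1@[38:43],P7@[43:43]
[44] read 'e'  n9⇒n20 (via fail)
[45] read 'a'  n20⇒n21  ** P5@[44:45],P7@[45:45]
[46] read 'e'  n21⇒n20 (via fail)
[47] read 'a'  n20⇒n21  ** P5@[46:47],P7@[47:47]
[48] read 'd'  n21⇒n2 (via fail)
[49] read 'a'  n2⇒n3  ** P0@[47:49],P7@[49:49]
[50] read 'e'  n3⇒n20 (via fail)
[51] read 'b'  n20⇒n4 (via fail)
[52] read 'c'  n4⇒n5
[53] read 'b'  n5⇒n6
[54] read 'e'  n6⇒n7  ** P3@[53:54]
[55] read 'c'  n7⇒n8
[56] read 'a'  n8⇒n9  ** P1@[51:56],P7@[56:56]
[57] read 'b'  n9⇒n4 (via fail)
[58] read 'c'  n4⇒n5

All matches (sorted): [[0,7],[3,5],[3,7],[5,6],[10,3],[15,3],[17,1],[17,7],[20,3],[23,2],[23,7],[25,3],[29,3],[31,1],[31,7],[34,3],[35,5],[35,7],[37,5],[37,7],[41,3],[43,1],[43,7],[45,5],[45,7],[47,5],[47,7],[49,0],[49,7],[54,3],[56,1],[56,7]]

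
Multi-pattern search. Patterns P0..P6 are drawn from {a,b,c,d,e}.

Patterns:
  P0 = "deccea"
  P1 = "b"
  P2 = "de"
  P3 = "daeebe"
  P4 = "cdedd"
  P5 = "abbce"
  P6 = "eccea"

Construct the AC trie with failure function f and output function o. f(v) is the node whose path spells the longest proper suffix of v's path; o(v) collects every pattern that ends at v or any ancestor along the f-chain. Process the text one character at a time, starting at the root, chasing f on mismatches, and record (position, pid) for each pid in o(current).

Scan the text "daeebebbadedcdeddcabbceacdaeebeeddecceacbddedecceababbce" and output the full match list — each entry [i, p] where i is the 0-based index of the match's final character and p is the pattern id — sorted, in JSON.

Construct AC machine:
Trie nodes:
  0='ε' goto a→18 b→7 c→13 d→1 e→23
  1='d' goto a→8 e→2
  2='de' goto c→3  ←P2
  3='dec' goto c→4
  4='decc' goto e→5
  5='decce' goto a→6
  6='deccea' goto ·  ←P0
  7='b' goto ·  ←P1
  8='da' goto e→9
  9='dae' goto e→10
  10='daee' goto b→11
  11='daeeb' goto e→12
  12='daeebe' goto ·  ←P3
  13='c' goto d→14
  14='cd' goto e→15
  15='cde' goto d→16
  16='cded' goto d→17
  17='cdedd' goto ·  ←P4
  18='a' goto b→19
  19='ab' goto b→20
  20='abb' goto c→21
  21='abbc' goto e→22
  22='abbce' goto ·  ←P5
  23='e' goto c→24
  24='ec' goto c→25
  25='ecc' goto e→26
  26='ecce' goto a→27
  27='eccea' goto ·  ←P6

Failure links (BFS by depth):
  n1('d'): parent n0 fail=0; on 'd' 0 → fail=0;  out ∅∪∅=∅
  n7('b'): parent n0 fail=0; on 'b' 0 → fail=0;  out {1}∪∅={1}
  n13('c'): parent n0 fail=0; on 'c' 0 → fail=0;  out ∅∪∅=∅
  n18('a'): parent n0 fail=0; on 'a' 0 → fail=0;  out ∅∪∅=∅
  n23('e'): parent n0 fail=0; on 'e' 0 → fail=0;  out ∅∪∅=∅
  n2('de'): parent n1 fail=0; on 'e' 0 → fail=23;  out {2}∪∅={2}
  n8('da'): parent n1 fail=0; on 'a' 0 → fail=18;  out ∅∪∅=∅
  n14('cd'): parent n13 fail=0; on 'd' 0 → fail=1;  out ∅∪∅=∅
  n19('ab'): parent n18 fail=0; on 'b' 0 → fail=7;  out ∅∪{1}={1}
  n24('ec'): parent n23 fail=0; on 'c' 0 → fail=13;  out ∅∪∅=∅
  n3('dec'): parent n2 fail=23; on 'c' 23 → fail=24;  out ∅∪∅=∅
  n9('dae'): parent n8 fail=18; on 'e' 18→0 → fail=23;  out ∅∪∅=∅
  n15('cde'): parent n14 fail=1; on 'e' 1 → fail=2;  out ∅∪{2}={2}
  n20('abb'): parent n19 fail=7; on 'b' 7→0 → fail=7;  out ∅∪{1}={1}
  n25('ecc'): parent n24 fail=13; on 'c' 13→0 → fail=13;  out ∅∪∅=∅
  n4('decc'): parent n3 fail=24; on 'c' 24 → fail=25;  out ∅∪∅=∅
  n10('daee'): parent n9 fail=23; on 'e' 23→0 → fail=23;  out ∅∪∅=∅
  n16('cded'): parent n15 fail=2; on 'd' 2→23→0 → fail=1;  out ∅∪∅=∅
  n21('abbc'): parent n20 fail=7; on 'c' 7→0 → fail=13;  out ∅∪∅=∅
  n26('ecce'): parent n25 fail=13; on 'e' 13→0 → fail=23;  out ∅∪∅=∅
  n5('decce'): parent n4 fail=25; on 'e' 25 → fail=26;  out ∅∪∅=∅
  n11('daeeb'): parent n10 fail=23; on 'b' 23→0 → fail=7;  out ∅∪{1}={1}
  n17('cdedd'): parent n16 fail=1; on 'd' 1→0 → fail=1;  out {4}∪∅={4}
  n22('abbce'): parent n21 fail=13; on 'e' 13→0 → fail=23;  out {5}∪∅={5}
  n27('eccea'): parent n26 fail=23; on 'a' 23→0 → fail=18;  out {6}∪∅={6}
  n6('deccea'): parent n5 fail=26; on 'a' 26 → fail=27;  out {0}∪{6}={0,6}
  n12('daeebe'): parent n11 fail=7; on 'e' 7→0 → fail=23;  out {3}∪∅={3}

Run:
[0] read 'd'  n0⇒n1
[1] read 'a'  n1⇒n8
[2] read 'e'  n8⇒n9
[3] read 'e'  n9⇒n10
[4] read 'b'  n10⇒n11  ** P1@[4:4]
[5] read 'e'  n11⇒n12  ** P3@[0:5]
[6] read 'b'  n12⇒n7 (via fail)  ** P1@[6:6]
[7] read 'b'  n7⇒n7 (via fail)  ** P1@[7:7]
[8] read 'a'  n7⇒n18 (via fail)
[9] read 'd'  n18⇒n1 (via fail)
[10] read 'e'  n1⇒n2  ** P2@[9:10]
[11] read 'd'  n2⇒n1 (via fail)
[12] read 'c'  n1⇒n13 (via fail)
[13] read 'd'  n13⇒n14
[14] read 'e'  n14⇒n15  ** P2@[13:14]
[15] read 'd'  n15⇒n16
[16] read 'd'  n16⇒n17  ** P4@[12:16]
[17] read 'c'  n17⇒n13 (via fail)
[18] read 'a'  n13⇒n18 (via fail)
[19] read 'b'  n18⇒n19  ** P1@[19:19]
[20] read 'b'  n19⇒n20  ** P1@[20:20]
[21] read 'c'  n20⇒n21
[22] read 'e'  n21⇒n22  ** P5@[18:22]
[23] read 'a'  n22⇒n18 (via fail)
[24] read 'c'  n18⇒n13 (via fail)
[25] read 'd'  n13⇒n14
[26] read 'a'  n14⇒n8 (via fail)
[27] read 'e'  n8⇒n9
[28] read 'e'  n9⇒n10
[29] read 'b'  n10⇒n11  ** P1@[29:29]
[30] read 'e'  n11⇒n12  ** P3@[25:30]
[31] read 'e'  n12⇒n23 (via fail)
[32] read 'd'  n23⇒n1 (via fail)
[33] read 'd'  n1⇒n1 (via fail)
[34] read 'e'  n1⇒n2  ** P2@[33:34]
[35] read 'c'  n2⇒n3
[36] read 'c'  n3⇒n4
[37] read 'e'  n4⇒n5
[38] read 'a'  n5⇒n6  ** P0@[33:38],P6@[34:38]
[39] read 'c'  n6⇒n13 (via fail)
[40] read 'b'  n13⇒n7 (via fail)  ** P1@[40:40]
[41] read 'd'  n7⇒n1 (via fail)
[42] read 'd'  n1⇒n1 (via fail)
[43] read 'e'  n1⇒n2  ** P2@[42:43]
[44] read 'd'  n2⇒n1 (via fail)
[45] read 'e'  n1⇒n2  ** P2@[44:45]
[46] read 'c'  n2⇒n3
[47] read 'c'  n3⇒n4
[48] read 'e'  n4⇒n5
[49] read 'a'  n5⇒n6  ** P0@[44:49],P6@[45:49]
[50] read 'b'  n6⇒n19 (via fail)  ** P1@[50:50]
[51] read 'a'  n19⇒n18 (via fail)
[52] read 'b'  n18⇒n19  ** P1@[52:52]
[53] read 'b'  n19⇒n20  ** P1@[53:53]
[54] read 'c'  n20⇒n21
[55] read 'e'  n21⇒n22  ** P5@[51:55]

Result: [[4,1],[5,3],[6,1],[7,1],[10,2],[14,2],[16,4],[19,1],[20,1],[22,5],[29,1],[30,3],[34,2],[38,0],[38,6],[40,1],[43,2],[45,2],[49,0],[49,6],[50,1],[52,1],[53,1],[55,5]]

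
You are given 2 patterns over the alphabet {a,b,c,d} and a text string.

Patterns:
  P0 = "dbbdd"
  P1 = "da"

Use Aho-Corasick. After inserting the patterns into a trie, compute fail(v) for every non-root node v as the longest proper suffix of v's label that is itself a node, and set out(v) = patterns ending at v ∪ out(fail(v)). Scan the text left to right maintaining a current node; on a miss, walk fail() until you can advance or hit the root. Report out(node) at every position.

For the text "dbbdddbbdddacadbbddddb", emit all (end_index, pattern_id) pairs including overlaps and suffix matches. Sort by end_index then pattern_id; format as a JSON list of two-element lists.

Construct AC machine:
Trie (insert patterns):
  0='ε' goto d→1
  1='d' goto a→6 b→2
  2='db' goto b→3
  3='dbb' goto d→4
  4='dbbd' goto d→5
  5='dbbdd' goto ·  ←P0
  6='da' goto ·  ←P1

Failure links (BFS by depth):
  fail(1) 'd': from fail(0)=0 chase 'd': 0 ⇒ 0;  out=∅∪out(0)=∅
  fail(2) 'db': from fail(1)=0 chase 'b': 0 ⇒ 0;  out=∅∪out(0)=∅
  fail(6) 'da': from fail(1)=0 chase 'a': 0 ⇒ 0;  out={1}∪out(0)={1}
  fail(3) 'dbb': from fail(2)=0 chase 'b': 0 ⇒ 0;  out=∅∪out(0)=∅
  fail(4) 'dbbd': from fail(3)=0 chase 'd': 0 ⇒ 1;  out=∅∪out(1)=∅
  fail(5) 'dbbdd': from fail(4)=1 chase 'd': 1→0 ⇒ 1;  out={0}∪out(1)={0}

Scan:
[0] read 'd'  n0⇒n1
[1] read 'b'  n1⇒n2
[2] read 'b'  n2⇒n3
[3] read 'd'  n3⇒n4
[4] read 'd'  n4⇒n5  emit P0@[0:4]
[5] read 'd'  n5⇒n1 ·f
[6] read 'b'  n1⇒n2
[7] read 'b'  n2⇒n3
[8] read 'd'  n3⇒n4
[9] read 'd'  n4⇒n5  emit P0@[5:9]
[10] read 'd'  n5⇒n1 ·f
[11] read 'a'  n1⇒n6  emit P1@[10:11]
[12] read 'c'  n6⇒n0 ·f
[13] read 'a'  n0⇒n0
[14] read 'd'  n0⇒n1
[15] read 'b'  n1⇒n2
[16] read 'b'  n2⇒n3
[17] read 'd'  n3⇒n4
[18] read 'd'  n4⇒n5  emit P0@[14:18]
[19] read 'd'  n5⇒n1 ·f
[20] read 'd'  n1⇒n1 ·f
[21] read 'b'  n1⇒n2

All matches (sorted): [[4,0],[9,0],[11,1],[18,0]]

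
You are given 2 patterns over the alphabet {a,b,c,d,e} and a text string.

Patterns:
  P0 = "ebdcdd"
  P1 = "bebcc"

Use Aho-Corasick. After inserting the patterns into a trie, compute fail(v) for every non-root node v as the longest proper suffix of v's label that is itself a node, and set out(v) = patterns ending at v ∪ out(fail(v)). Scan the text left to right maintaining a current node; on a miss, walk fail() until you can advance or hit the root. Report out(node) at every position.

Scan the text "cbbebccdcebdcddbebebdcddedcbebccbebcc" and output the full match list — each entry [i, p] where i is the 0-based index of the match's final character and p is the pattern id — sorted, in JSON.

Build:
Trie nodes:
  0='ε' goto b→7 e→1
  1='e' goto b→2
  2='eb' goto d→3
  3='ebd' goto c→4
  4='ebdc' goto d→5
  5='ebdcd' goto d→6
  6='ebdcdd' goto ·  [P0 ends]
  7='b' goto e→8
  8='be' goto b→9
  9='beb' goto c→10
  10='bebc' goto c→11
  11='bebcc' goto ·  [P1 ends]

Failure links (BFS by depth):
  n1('e'): parent n0 fail=0; on 'e' 0 → fail=0;  out ∅∪∅=∅
  n7('b'): parent n0 fail=0; on 'b' 0 → fail=0;  out ∅∪∅=∅
  n2('eb'): parent n1 fail=0; on 'b' 0 → fail=7;  out ∅∪∅=∅
  n8('be'): parent n7 fail=0; on 'e' 0 → fail=1;  out ∅∪∅=∅
  n3('ebd'): parent n2 fail=7; on 'd' 7→0 → fail=0;  out ∅∪∅=∅
  n9('beb'): parent n8 fail=1; on 'b' 1 → fail=2;  out ∅∪∅=∅
  n4('ebdc'): parent n3 fail=0; on 'c' 0 → fail=0;  out ∅∪∅=∅
  n10('bebc'): parent n9 fail=2; on 'c' 2→7→0 → fail=0;  out ∅∪∅=∅
  n5('ebdcd'): parent n4 fail=0; on 'd' 0 → fail=0;  out ∅∪∅=∅
  n11('bebcc'): parent n10 fail=0; on 'c' 0 → fail=0;  out {1}∪∅={1}
  n6('ebdcdd'): parent n5 fail=0; on 'd' 0 → fail=0;  out {0}∪∅={0}

Text stream:
pos 0 'c': at 0
pos 1 'b': at 7
pos 2 'b': at 7 (fail-walked)
pos 3 'e': at 8
pos 4 'b': at 9
pos 5 'c': at 10
pos 6 'c': at 11  → match P1@[2:6]
pos 7 'd': at 0 (fail-walked)
pos 8 'c': at 0
pos 9 'e': at 1
pos 10 'b': at 2
pos 11 'd': at 3
pos 12 'c': at 4
pos 13 'd': at 5
pos 14 'd': at 6  → match P0@[9:14]
pos 15 'b': at 7 (fail-walked)
pos 16 'e': at 8
pos 17 'b': at 9
pos 18 'e': at 8 (fail-walked)
pos 19 'b': at 9
pos 20 'd': at 3 (fail-walked)
pos 21 'c': at 4
pos 22 'd': at 5
pos 23 'd': at 6  → match P0@[18:23]
pos 24 'e': at 1 (fail-walked)
pos 25 'd': at 0 (fail-walked)
pos 26 'c': at 0
pos 27 'b': at 7
pos 28 'e': at 8
pos 29 'b': at 9
pos 30 'c': at 10
pos 31 'c': at 11  → match P1@[27:31]
pos 32 'b': at 7 (fail-walked)
pos 33 'e': at 8
pos 34 'b': at 9
pos 35 'c': at 10
pos 36 'c': at 11  → match P1@[32:36]

Result: [[6,1],[14,0],[23,0],[31,1],[36,1]]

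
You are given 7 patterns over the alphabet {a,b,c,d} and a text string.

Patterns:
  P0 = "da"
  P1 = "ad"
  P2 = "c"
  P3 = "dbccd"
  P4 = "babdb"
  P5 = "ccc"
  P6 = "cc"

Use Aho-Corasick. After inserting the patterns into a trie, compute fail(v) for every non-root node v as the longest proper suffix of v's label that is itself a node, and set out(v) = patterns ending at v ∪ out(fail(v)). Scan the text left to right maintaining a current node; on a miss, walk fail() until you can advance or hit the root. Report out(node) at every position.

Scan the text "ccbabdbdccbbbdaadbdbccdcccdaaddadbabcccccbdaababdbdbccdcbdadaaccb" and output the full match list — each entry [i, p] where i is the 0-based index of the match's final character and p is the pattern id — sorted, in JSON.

Construct AC machine:
Trie (insert patterns):
  0='ε' goto a→3 b→10 c→5 d→1
  1='d' goto a→2 b→6
  2='da' goto ·  ←P0
  3='a' goto d→4
  4='ad' goto ·  ←P1
  5='c' goto c→15  ←P2
  6='db' goto c→7
  7='dbc' goto c→8
  8='dbcc' goto d→9
  9='dbccd' goto ·  ←P3
  10='b' goto a→11
  11='ba' goto b→12
  12='bab' goto d→13
  13='babd' goto b→14
  14='babdb' goto ·  ←P4
  15='cc' goto c→16  ←P6
  16='ccc' goto ·  ←P5

Failure links (BFS by depth):
  fail(1) 'd': from fail(0)=0 chase 'd': 0 ⇒ 0;  out=∅∪out(0)=∅
  fail(3) 'a': from fail(0)=0 chase 'a': 0 ⇒ 0;  out=∅∪out(0)=∅
  fail(5) 'c': from fail(0)=0 chase 'c': 0 ⇒ 0;  out={2}∪out(0)={2}
  fail(10) 'b': from fail(0)=0 chase 'b': 0 ⇒ 0;  out=∅∪out(0)=∅
  fail(2) 'da': from fail(1)=0 chase 'a': 0 ⇒ 3;  out={0}∪out(3)={0}
  fail(4) 'ad': from fail(3)=0 chase 'd': 0 ⇒ 1;  out={1}∪out(1)={1}
  fail(6) 'db': from fail(1)=0 chase 'b': 0 ⇒ 10;  out=∅∪out(10)=∅
  fail(11) 'ba': from fail(10)=0 chase 'a': 0 ⇒ 3;  out=∅∪out(3)=∅
  fail(15) 'cc': from fail(5)=0 chase 'c': 0 ⇒ 5;  out={6}∪out(5)={2,6}
  fail(7) 'dbc': from fail(6)=10 chase 'c': 10→0 ⇒ 5;  out=∅∪out(5)={2}
  fail(12) 'bab': from fail(11)=3 chase 'b': 3→0 ⇒ 10;  out=∅∪out(10)=∅
  fail(16) 'ccc': from fail(15)=5 chase 'c': 5 ⇒ 15;  out={5}∪out(15)={2,5,6}
  fail(8) 'dbcc': from fail(7)=5 chase 'c': 5 ⇒ 15;  out=∅∪out(15)={2,6}
  fail(13) 'babd': from fail(12)=10 chase 'd': 10→0 ⇒ 1;  out=∅∪out(1)=∅
  fail(9) 'dbccd': from fail(8)=15 chase 'd': 15→5→0 ⇒ 1;  out={3}∪out(1)={3}
  fail(14) 'babdb': from fail(13)=1 chase 'b': 1 ⇒ 6;  out={4}∪out(6)={4}

Run:
[0] read 'c'  n0⇒n5  emit P2@[0:0]
[1] read 'c'  n5⇒n15  emit P2@[1:1],P6@[0:1]
[2] read 'b'  n15⇒n10 (via fail)
[3] read 'a'  n10⇒n11
[4] read 'b'  n11⇒n12
[5] read 'd'  n12⇒n13
[6] read 'b'  n13⇒n14  emit P4@[2:6]
[7] read 'd'  n14⇒n1 (via fail)
[8] read 'c'  n1⇒n5 (via fail)  emit P2@[8:8]
[9] read 'c'  n5⇒n15  emit P2@[9:9],P6@[8:9]
[10] read 'b'  n15⇒n10 (via fail)
[11] read 'b'  n10⇒n10 (via fail)
[12] read 'b'  n10⇒n10 (via fail)
[13] read 'd'  n10⇒n1 (via fail)
[14] read 'a'  n1⇒n2  emit P0@[13:14]
[15] read 'a'  n2⇒n3 (via fail)
[16] read 'd'  n3⇒n4  emit P1@[15:16]
[17] read 'b'  n4⇒n6 (via fail)
[18] read 'd'  n6⇒n1 (via fail)
[19] read 'b'  n1⇒n6
[20] read 'c'  n6⇒n7  emit P2@[20:20]
[21] read 'c'  n7⇒n8  emit P2@[21:21],P6@[20:21]
[22] read 'd'  n8⇒n9  emit P3@[18:22]
[23] read 'c'  n9⇒n5 (via fail)  emit P2@[23:23]
[24] read 'c'  n5⇒n15  emit P2@[24:24],P6@[23:24]
[25] read 'c'  n15⇒n16  emit P2@[25:25],P5@[23:25],P6@[24:25]
[26] read 'd'  n16⇒n1 (via fail)
[27] read 'a'  n1⇒n2  emit P0@[26:27]
[28] read 'a'  n2⇒n3 (via fail)
[29] read 'd'  n3⇒n4  emit P1@[28:29]
[30] read 'd'  n4⇒n1 (via fail)
[31] read 'a'  n1⇒n2  emit P0@[30:31]
[32] read 'd'  n2⇒n4 (via fail)  emit P1@[31:32]
[33] read 'b'  n4⇒n6 (via fail)
[34] read 'a'  n6⇒n11 (via fail)
[35] read 'b'  n11⇒n12
[36] read 'c'  n12⇒n5 (via fail)  emit P2@[36:36]
[37] read 'c'  n5⇒n15  emit P2@[37:37],P6@[36:37]
[38] read 'c'  n15⇒n16  emit P2@[38:38],P5@[36:38],P6@[37:38]
[39] read 'c'  n16⇒n16 (via fail)  emit P2@[39:39],P5@[37:39],P6@[38:39]
[40] read 'c'  n16⇒n16 (via fail)  emit P2@[40:40],P5@[38:40],P6@[39:40]
[41] read 'b'  n16⇒n10 (via fail)
[42] read 'd'  n10⇒n1 (via fail)
[43] read 'a'  n1⇒n2  emit P0@[42:43]
[44] read 'a'  n2⇒n3 (via fail)
[45] read 'b'  n3⇒n10 (via fail)
[46] read 'a'  n10⇒n11
[47] read 'b'  n11⇒n12
[48] read 'd'  n12⇒n13
[49] read 'b'  n13⇒n14  emit P4@[45:49]
[50] read 'd'  n14⇒n1 (via fail)
[51] read 'b'  n1⇒n6
[52] read 'c'  n6⇒n7  emit P2@[52:52]
[53] read 'c'  n7⇒n8  emit P2@[53:53],P6@[52:53]
[54] read 'd'  n8⇒n9  emit P3@[50:54]
[55] read 'c'  n9⇒n5 (via fail)  emit P2@[55:55]
[56] read 'b'  n5⇒n10 (via fail)
[57] read 'd'  n10⇒n1 (via fail)
[58] read 'a'  n1⇒n2  emit P0@[57:58]
[59] read 'd'  n2⇒n4 (via fail)  emit P1@[58:59]
[60] read 'a'  n4⇒n2 (via fail)  emit P0@[59:60]
[61] read 'a'  n2⇒n3 (via fail)
[62] read 'c'  n3⇒n5 (via fail)  emit P2@[62:62]
[63] read 'c'  n5⇒n15  emit P2@[63:63],P6@[62:63]
[64] read 'b'  n15⇒n10 (via fail)

All matches (sorted): [[0,2],[1,2],[1,6],[6,4],[8,2],[9,2],[9,6],[14,0],[16,1],[20,2],[21,2],[21,6],[22,3],[23,2],[24,2],[24,6],[25,2],[25,5],[25,6],[27,0],[29,1],[31,0],[32,1],[36,2],[37,2],[37,6],[38,2],[38,5],[38,6],[39,2],[39,5],[39,6],[40,2],[40,5],[40,6],[43,0],[49,4],[52,2],[53,2],[53,6],[54,3],[55,2],[58,0],[59,1],[60,0],[62,2],[63,2],[63,6]]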